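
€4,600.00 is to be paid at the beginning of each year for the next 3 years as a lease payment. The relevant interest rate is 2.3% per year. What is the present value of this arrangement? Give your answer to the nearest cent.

This is an annuity due: 3 payments of €4,600.00 at the beginning of each year.
Periodic rate r = 0.023 per year.
PV = PMT × [(1 − (1+r)^−n)/r] × (1+r) = 4,600 × [1 − (1+r)^−3] / r × (1+r) = €13,492.06

€13,492.06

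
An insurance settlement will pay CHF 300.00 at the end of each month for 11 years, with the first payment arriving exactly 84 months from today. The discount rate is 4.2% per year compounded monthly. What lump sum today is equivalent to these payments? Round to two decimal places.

Ordinary annuity of 132 payments, first payment at period 84.
Periodic rate r = 0.042/12 per month; n is counted in months.
The ordinary-annuity PV formula values the stream one period before the first payment (period 83); discount that back 83 periods:
PV₀ = 300 × [1 − (1+r)^−132] / r × (1+r)^−83 = CHF 23,696.78

CHF 23,696.78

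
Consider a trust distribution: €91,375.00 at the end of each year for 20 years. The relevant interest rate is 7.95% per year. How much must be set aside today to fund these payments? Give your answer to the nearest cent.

This is an ordinary annuity: 20 payments of €91,375.00 at the end of each year.
Periodic rate r = 0.0795 per year.
PV = PMT × [(1 − (1+r)^−n)/r] = 91,375 × [1 − (1+r)^−20] / r = €900,481.14

€900,481.14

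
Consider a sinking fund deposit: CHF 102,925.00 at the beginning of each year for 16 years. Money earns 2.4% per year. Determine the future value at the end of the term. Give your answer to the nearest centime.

CHF 2,026,669.06

This is an annuity due: 16 deposits of CHF 102,925.00 at the beginning of each year.
Periodic rate r = 0.024 per year.
FV = PMT × [((1+r)^n − 1)/r] × (1+r) = 102,925 × [(1+r)^16 − 1] / r × (1+r) = CHF 2,026,669.06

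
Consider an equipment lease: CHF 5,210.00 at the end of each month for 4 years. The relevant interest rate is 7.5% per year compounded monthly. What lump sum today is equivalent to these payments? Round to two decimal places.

CHF 215,477.11

This is an ordinary annuity: 48 payments of CHF 5,210.00 at the end of each month.
Periodic rate r = 0.075/12 per month; n is counted in months.
PV = PMT × [(1 − (1+r)^−n)/r] = 5,210 × [1 − (1+r)^−48] / r = CHF 215,477.11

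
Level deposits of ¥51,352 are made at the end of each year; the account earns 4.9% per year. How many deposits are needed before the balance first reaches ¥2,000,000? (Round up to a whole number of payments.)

23 payments

Periodic rate r = 0.049 per year.
Ordinary annuity FV: 2,000,000 = 51,352 × [((1+r)^n − 1)/r].
(1+r)^n = 1 + 2,000,000 × r / 51,352, so n = ln(1 + 2,000,000·r/51,352) / ln(1+r) = 22.32.
Round up to a whole number of payments: n = 23.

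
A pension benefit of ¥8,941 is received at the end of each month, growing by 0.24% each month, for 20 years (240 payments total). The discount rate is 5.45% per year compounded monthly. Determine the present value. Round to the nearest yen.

¥1,673,411

Periodic rate r = 0.0545/12 per month; n is counted in months.
Growing ordinary annuity: PV = PMT₁ × [1 − ((1+g)/(1+r))^n] / (r − g) = 8,941 × [1 − ((1+0.0024)/(1+r))^240] / (r − 0.0024) = ¥1,673,411.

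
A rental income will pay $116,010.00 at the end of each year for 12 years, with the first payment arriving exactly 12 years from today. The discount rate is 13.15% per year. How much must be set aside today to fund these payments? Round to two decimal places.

Ordinary annuity of 12 payments, first payment at period 12.
Periodic rate r = 0.1315 per year.
The ordinary-annuity PV formula values the stream one period before the first payment (period 11); discount that back 11 periods:
PV₀ = 116,010 × [1 − (1+r)^−12] / r × (1+r)^−11 = $175,191.87

$175,191.87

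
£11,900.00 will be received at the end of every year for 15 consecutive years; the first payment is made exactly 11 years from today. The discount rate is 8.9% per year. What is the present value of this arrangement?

Ordinary annuity of 15 payments, first payment at period 11.
Periodic rate r = 0.089 per year.
The ordinary-annuity PV formula values the stream one period before the first payment (period 10); discount that back 10 periods:
PV₀ = 11,900 × [1 − (1+r)^−15] / r × (1+r)^−10 = £41,134.71

£41,134.71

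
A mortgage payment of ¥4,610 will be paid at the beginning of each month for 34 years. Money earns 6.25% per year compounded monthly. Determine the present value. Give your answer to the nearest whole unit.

This is an annuity due: 408 payments of ¥4,610 at the beginning of each month.
Periodic rate r = 0.0625/12 per month; n is counted in months.
PV = PMT × [(1 − (1+r)^−n)/r] × (1+r) = 4,610 × [1 − (1+r)^−408] / r × (1+r) = ¥782,879

¥782,879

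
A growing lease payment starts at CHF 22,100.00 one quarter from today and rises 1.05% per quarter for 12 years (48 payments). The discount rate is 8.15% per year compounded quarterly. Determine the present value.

CHF 834,748.86

Periodic rate r = 0.0815/4 per quarter; n is counted in quarters.
Growing ordinary annuity: PV = PMT₁ × [1 − ((1+g)/(1+r))^n] / (r − g) = 22,100 × [1 − ((1+0.0105)/(1+r))^48] / (r − 0.0105) = CHF 834,748.86.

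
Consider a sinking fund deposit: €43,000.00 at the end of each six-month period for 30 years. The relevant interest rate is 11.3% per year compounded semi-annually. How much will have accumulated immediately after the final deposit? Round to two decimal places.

This is an ordinary annuity: 60 deposits of €43,000.00 at the end of each six-month period.
Periodic rate r = 0.113/2 per half-year; n is counted in half-years.
FV = PMT × [((1+r)^n − 1)/r] = 43,000 × [(1+r)^60 − 1] / r = €19,825,797.10

€19,825,797.10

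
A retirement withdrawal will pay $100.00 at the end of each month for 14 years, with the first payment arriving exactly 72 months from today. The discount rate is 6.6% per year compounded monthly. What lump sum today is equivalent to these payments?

$7,415.73

Ordinary annuity of 168 payments, first payment at period 72.
Periodic rate r = 0.066/12 per month; n is counted in months.
The ordinary-annuity PV formula values the stream one period before the first payment (period 71); discount that back 71 periods:
PV₀ = 100 × [1 − (1+r)^−168] / r × (1+r)^−71 = $7,415.73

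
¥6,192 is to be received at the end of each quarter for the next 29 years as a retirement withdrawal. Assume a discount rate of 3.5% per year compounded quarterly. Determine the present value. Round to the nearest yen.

¥450,066

This is an ordinary annuity: 116 payments of ¥6,192 at the end of each quarter.
Periodic rate r = 0.035/4 per quarter; n is counted in quarters.
PV = PMT × [(1 − (1+r)^−n)/r] = 6,192 × [1 − (1+r)^−116] / r = ¥450,066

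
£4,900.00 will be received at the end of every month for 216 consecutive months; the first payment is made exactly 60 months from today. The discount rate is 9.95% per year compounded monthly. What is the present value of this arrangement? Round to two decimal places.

Ordinary annuity of 216 payments, first payment at period 60.
Periodic rate r = 0.0995/12 per month; n is counted in months.
The ordinary-annuity PV formula values the stream one period before the first payment (period 59); discount that back 59 periods:
PV₀ = 4,900 × [1 − (1+r)^−216] / r × (1+r)^−59 = £302,049.19

£302,049.19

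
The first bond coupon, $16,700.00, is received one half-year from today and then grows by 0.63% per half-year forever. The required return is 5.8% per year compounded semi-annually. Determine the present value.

Periodic rate r = 0.058/2 per half-year.
Growing perpetuity (Gordon): PV = PMT₁ / (r − g) = 16,700 / (r − 0.0063) = $735,682.82.

$735,682.82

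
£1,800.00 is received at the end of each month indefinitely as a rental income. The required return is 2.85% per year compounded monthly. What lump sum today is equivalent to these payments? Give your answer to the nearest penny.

Periodic rate r = 0.0285/12 per month.
Level perpetuity: PV = PMT / r = 1,800 / (0.0285/12) = £757,894.74.

£757,894.74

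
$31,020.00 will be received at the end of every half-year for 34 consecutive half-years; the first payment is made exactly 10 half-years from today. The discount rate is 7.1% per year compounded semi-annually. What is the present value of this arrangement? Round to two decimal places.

$443,389.31

Ordinary annuity of 34 payments, first payment at period 10.
Periodic rate r = 0.071/2 per half-year; n is counted in half-years.
The ordinary-annuity PV formula values the stream one period before the first payment (period 9); discount that back 9 periods:
PV₀ = 31,020 × [1 − (1+r)^−34] / r × (1+r)^−9 = $443,389.31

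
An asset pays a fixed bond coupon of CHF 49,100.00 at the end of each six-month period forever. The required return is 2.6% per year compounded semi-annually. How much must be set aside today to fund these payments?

Periodic rate r = 0.026/2 per half-year.
Level perpetuity: PV = PMT / r = 49,100 / (0.026/2) = CHF 3,776,923.08.

CHF 3,776,923.08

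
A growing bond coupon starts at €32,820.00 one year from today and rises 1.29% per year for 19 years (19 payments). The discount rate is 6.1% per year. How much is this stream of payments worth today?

Periodic rate r = 0.061 per year.
Growing ordinary annuity: PV = PMT₁ × [1 − ((1+g)/(1+r))^n] / (r − g) = 32,820 × [1 − ((1+0.0129)/(1+r))^19] / (r − 0.0129) = €399,732.45.

€399,732.45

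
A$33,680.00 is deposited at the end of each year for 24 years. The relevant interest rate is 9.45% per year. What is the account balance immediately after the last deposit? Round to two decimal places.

This is an ordinary annuity: 24 deposits of A$33,680.00 at the end of each year.
Periodic rate r = 0.0945 per year.
FV = PMT × [((1+r)^n − 1)/r] = 33,680 × [(1+r)^24 − 1] / r = A$2,756,164.51

A$2,756,164.51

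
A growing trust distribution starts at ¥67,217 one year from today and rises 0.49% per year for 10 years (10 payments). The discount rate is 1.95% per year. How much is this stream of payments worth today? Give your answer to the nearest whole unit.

Periodic rate r = 0.0195 per year.
Growing ordinary annuity: PV = PMT₁ × [1 − ((1+g)/(1+r))^n] / (r − g) = 67,217 × [1 − ((1+0.0049)/(1+r))^10] / (r − 0.0049) = ¥618,408.

¥618,408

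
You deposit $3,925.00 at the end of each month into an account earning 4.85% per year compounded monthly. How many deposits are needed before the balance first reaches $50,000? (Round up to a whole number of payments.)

Periodic rate r = 0.0485/12 per month; n is counted in months.
Ordinary annuity FV: 50,000 = 3,925 × [((1+r)^n − 1)/r].
(1+r)^n = 1 + 50,000 × r / 3,925, so n = ln(1 + 50,000·r/3,925) / ln(1+r) = 12.45.
Round up to a whole number of payments: n = 13.

13 payments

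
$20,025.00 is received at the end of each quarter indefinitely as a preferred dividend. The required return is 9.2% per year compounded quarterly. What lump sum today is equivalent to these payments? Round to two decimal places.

Periodic rate r = 0.092/4 per quarter.
Level perpetuity: PV = PMT / r = 20,025 / (0.092/4) = $870,652.17.

$870,652.17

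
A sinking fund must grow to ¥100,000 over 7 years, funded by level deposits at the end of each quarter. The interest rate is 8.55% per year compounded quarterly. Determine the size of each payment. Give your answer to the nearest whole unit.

¥2,646

Level ordinary annuity; solve FV = PMT × [((1+r)^n − 1)/r] for PMT.
Periodic rate r = 0.0855/4 per quarter; n is counted in quarters.
With n = 28: PMT = 100,000 / ([((1+r)^n − 1)/r]) = ¥2,646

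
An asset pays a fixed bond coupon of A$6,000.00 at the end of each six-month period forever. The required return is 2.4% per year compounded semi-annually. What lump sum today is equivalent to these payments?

A$500,000.00

Periodic rate r = 0.024/2 per half-year.
Level perpetuity: PV = PMT / r = 6,000 / (0.024/2) = A$500,000.00.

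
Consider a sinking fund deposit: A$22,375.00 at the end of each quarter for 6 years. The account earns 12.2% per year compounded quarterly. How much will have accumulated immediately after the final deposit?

A$775,135.90

This is an ordinary annuity: 24 deposits of A$22,375.00 at the end of each quarter.
Periodic rate r = 0.122/4 per quarter; n is counted in quarters.
FV = PMT × [((1+r)^n − 1)/r] = 22,375 × [(1+r)^24 − 1] / r = A$775,135.90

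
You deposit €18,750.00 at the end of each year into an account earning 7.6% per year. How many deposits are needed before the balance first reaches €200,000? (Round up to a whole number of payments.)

Periodic rate r = 0.076 per year.
Ordinary annuity FV: 200,000 = 18,750 × [((1+r)^n − 1)/r].
(1+r)^n = 1 + 200,000 × r / 18,750, so n = ln(1 + 200,000·r/18,750) / ln(1+r) = 8.11.
Round up to a whole number of payments: n = 9.

9 payments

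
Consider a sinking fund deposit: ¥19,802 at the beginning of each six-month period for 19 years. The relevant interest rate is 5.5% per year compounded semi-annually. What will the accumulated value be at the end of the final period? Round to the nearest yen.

This is an annuity due: 38 deposits of ¥19,802 at the beginning of each six-month period.
Periodic rate r = 0.055/2 per half-year; n is counted in half-years.
FV = PMT × [((1+r)^n − 1)/r] × (1+r) = 19,802 × [(1+r)^38 − 1] / r × (1+r) = ¥1,334,407

¥1,334,407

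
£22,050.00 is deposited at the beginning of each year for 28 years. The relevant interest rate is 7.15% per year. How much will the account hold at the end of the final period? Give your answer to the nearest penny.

This is an annuity due: 28 deposits of £22,050.00 at the beginning of each year.
Periodic rate r = 0.0715 per year.
FV = PMT × [((1+r)^n − 1)/r] × (1+r) = 22,050 × [(1+r)^28 − 1] / r × (1+r) = £1,954,502.80

£1,954,502.80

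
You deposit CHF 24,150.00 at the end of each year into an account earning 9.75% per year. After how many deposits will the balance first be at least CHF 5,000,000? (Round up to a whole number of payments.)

Periodic rate r = 0.0975 per year.
Ordinary annuity FV: 5,000,000 = 24,150 × [((1+r)^n − 1)/r].
(1+r)^n = 1 + 5,000,000 × r / 24,150, so n = ln(1 + 5,000,000·r/24,150) / ln(1+r) = 32.82.
Round up to a whole number of payments: n = 33.

33 payments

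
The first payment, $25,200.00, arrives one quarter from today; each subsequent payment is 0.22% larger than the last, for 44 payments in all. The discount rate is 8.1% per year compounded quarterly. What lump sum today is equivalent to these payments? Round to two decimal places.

$759,580.99

Periodic rate r = 0.081/4 per quarter; n is counted in quarters.
Growing ordinary annuity: PV = PMT₁ × [1 − ((1+g)/(1+r))^n] / (r − g) = 25,200 × [1 − ((1+0.0022)/(1+r))^44] / (r − 0.0022) = $759,580.99.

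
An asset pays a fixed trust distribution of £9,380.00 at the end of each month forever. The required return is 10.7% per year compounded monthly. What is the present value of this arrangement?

£1,051,962.62

Periodic rate r = 0.107/12 per month.
Level perpetuity: PV = PMT / r = 9,380 / (0.107/12) = £1,051,962.62.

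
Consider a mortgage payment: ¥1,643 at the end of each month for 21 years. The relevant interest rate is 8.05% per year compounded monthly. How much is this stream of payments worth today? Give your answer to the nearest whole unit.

¥199,494

This is an ordinary annuity: 252 payments of ¥1,643 at the end of each month.
Periodic rate r = 0.0805/12 per month; n is counted in months.
PV = PMT × [(1 − (1+r)^−n)/r] = 1,643 × [1 − (1+r)^−252] / r = ¥199,494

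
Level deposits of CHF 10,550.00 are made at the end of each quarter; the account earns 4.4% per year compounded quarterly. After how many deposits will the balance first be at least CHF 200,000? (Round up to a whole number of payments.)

Periodic rate r = 0.044/4 per quarter; n is counted in quarters.
Ordinary annuity FV: 200,000 = 10,550 × [((1+r)^n − 1)/r].
(1+r)^n = 1 + 200,000 × r / 10,550, so n = ln(1 + 200,000·r/10,550) / ln(1+r) = 17.31.
Round up to a whole number of payments: n = 18.

18 payments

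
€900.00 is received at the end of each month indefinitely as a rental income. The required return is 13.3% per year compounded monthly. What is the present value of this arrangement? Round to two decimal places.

Periodic rate r = 0.133/12 per month.
Level perpetuity: PV = PMT / r = 900 / (0.133/12) = €81,203.01.

€81,203.01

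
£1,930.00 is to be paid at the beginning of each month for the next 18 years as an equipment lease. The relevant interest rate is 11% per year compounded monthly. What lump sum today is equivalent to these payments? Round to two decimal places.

£182,873.32

This is an annuity due: 216 payments of £1,930.00 at the beginning of each month.
Periodic rate r = 0.11/12 per month; n is counted in months.
PV = PMT × [(1 − (1+r)^−n)/r] × (1+r) = 1,930 × [1 − (1+r)^−216] / r × (1+r) = £182,873.32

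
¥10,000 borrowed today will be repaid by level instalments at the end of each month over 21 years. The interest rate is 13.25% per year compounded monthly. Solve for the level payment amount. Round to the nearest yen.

Level ordinary annuity; solve PV = PMT × [(1 − (1+r)^−n)/r] for PMT.
Periodic rate r = 0.1325/12 per month; n is counted in months.
With n = 252: PMT = 10,000 / ([(1 − (1+r)^−n)/r]) = ¥118

¥118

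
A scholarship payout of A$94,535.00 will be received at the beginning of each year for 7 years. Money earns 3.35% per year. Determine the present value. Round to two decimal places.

A$600,761.22

This is an annuity due: 7 payments of A$94,535.00 at the beginning of each year.
Periodic rate r = 0.0335 per year.
PV = PMT × [(1 − (1+r)^−n)/r] × (1+r) = 94,535 × [1 − (1+r)^−7] / r × (1+r) = A$600,761.22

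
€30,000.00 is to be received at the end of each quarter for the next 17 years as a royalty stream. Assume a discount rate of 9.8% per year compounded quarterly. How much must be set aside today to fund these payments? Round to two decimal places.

€988,364.94

This is an ordinary annuity: 68 payments of €30,000.00 at the end of each quarter.
Periodic rate r = 0.098/4 per quarter; n is counted in quarters.
PV = PMT × [(1 − (1+r)^−n)/r] = 30,000 × [1 − (1+r)^−68] / r = €988,364.94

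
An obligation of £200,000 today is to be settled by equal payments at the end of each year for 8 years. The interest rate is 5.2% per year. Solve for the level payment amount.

Level ordinary annuity; solve PV = PMT × [(1 − (1+r)^−n)/r] for PMT.
Periodic rate r = 0.052 per year.
With n = 8: PMT = 200,000 / ([(1 − (1+r)^−n)/r]) = £31,195.02

£31,195.02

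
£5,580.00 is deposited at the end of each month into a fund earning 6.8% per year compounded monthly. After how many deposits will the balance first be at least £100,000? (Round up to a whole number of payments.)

18 payments

Periodic rate r = 0.068/12 per month; n is counted in months.
Ordinary annuity FV: 100,000 = 5,580 × [((1+r)^n − 1)/r].
(1+r)^n = 1 + 100,000 × r / 5,580, so n = ln(1 + 100,000·r/5,580) / ln(1+r) = 17.12.
Round up to a whole number of payments: n = 18.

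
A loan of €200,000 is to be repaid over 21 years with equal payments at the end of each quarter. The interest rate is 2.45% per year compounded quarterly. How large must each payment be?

Level ordinary annuity; solve PV = PMT × [(1 − (1+r)^−n)/r] for PMT.
Periodic rate r = 0.0245/4 per quarter; n is counted in quarters.
With n = 84: PMT = 200,000 / ([(1 − (1+r)^−n)/r]) = €3,052.87

€3,052.87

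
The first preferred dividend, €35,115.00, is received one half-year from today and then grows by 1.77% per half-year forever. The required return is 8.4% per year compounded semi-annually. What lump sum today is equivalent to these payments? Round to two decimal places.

Periodic rate r = 0.084/2 per half-year.
Growing perpetuity (Gordon): PV = PMT₁ / (r − g) = 35,115 / (r − 0.0177) = €1,445,061.73.

€1,445,061.73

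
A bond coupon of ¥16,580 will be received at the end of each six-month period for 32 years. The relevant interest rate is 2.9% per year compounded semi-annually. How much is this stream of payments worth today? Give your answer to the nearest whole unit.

¥688,371

This is an ordinary annuity: 64 payments of ¥16,580 at the end of each six-month period.
Periodic rate r = 0.029/2 per half-year; n is counted in half-years.
PV = PMT × [(1 − (1+r)^−n)/r] = 16,580 × [1 − (1+r)^−64] / r = ¥688,371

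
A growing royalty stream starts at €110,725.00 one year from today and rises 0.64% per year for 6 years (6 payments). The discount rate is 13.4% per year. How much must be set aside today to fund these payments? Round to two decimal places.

Periodic rate r = 0.134 per year.
Growing ordinary annuity: PV = PMT₁ × [1 − ((1+g)/(1+r))^n] / (r − g) = 110,725 × [1 − ((1+0.0064)/(1+r))^6] / (r − 0.0064) = €443,775.58.

€443,775.58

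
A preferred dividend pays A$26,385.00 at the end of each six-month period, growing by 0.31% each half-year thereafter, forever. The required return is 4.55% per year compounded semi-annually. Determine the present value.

A$1,342,748.09

Periodic rate r = 0.0455/2 per half-year.
Growing perpetuity (Gordon): PV = PMT₁ / (r − g) = 26,385 / (r − 0.0031) = A$1,342,748.09.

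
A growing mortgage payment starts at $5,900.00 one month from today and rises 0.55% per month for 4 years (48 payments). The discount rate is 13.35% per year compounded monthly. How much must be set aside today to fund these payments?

Periodic rate r = 0.1335/12 per month; n is counted in months.
Growing ordinary annuity: PV = PMT₁ × [1 − ((1+g)/(1+r))^n] / (r − g) = 5,900 × [1 − ((1+0.0055)/(1+r))^48] / (r − 0.0055) = $246,404.93.

$246,404.93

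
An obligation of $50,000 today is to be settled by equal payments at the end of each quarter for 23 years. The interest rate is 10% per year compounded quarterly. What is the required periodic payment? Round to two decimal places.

Level ordinary annuity; solve PV = PMT × [(1 − (1+r)^−n)/r] for PMT.
Periodic rate r = 0.1/4 per quarter; n is counted in quarters.
With n = 92: PMT = 50,000 / ([(1 − (1+r)^−n)/r]) = $1,393.74

$1,393.74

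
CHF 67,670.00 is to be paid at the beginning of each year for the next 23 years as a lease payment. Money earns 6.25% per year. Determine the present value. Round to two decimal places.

This is an annuity due: 23 payments of CHF 67,670.00 at the beginning of each year.
Periodic rate r = 0.0625 per year.
PV = PMT × [(1 − (1+r)^−n)/r] × (1+r) = 67,670 × [1 − (1+r)^−23] / r × (1+r) = CHF 865,104.63

CHF 865,104.63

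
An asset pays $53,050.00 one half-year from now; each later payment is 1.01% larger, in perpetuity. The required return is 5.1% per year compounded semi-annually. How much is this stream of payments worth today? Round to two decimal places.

Periodic rate r = 0.051/2 per half-year.
Growing perpetuity (Gordon): PV = PMT₁ / (r − g) = 53,050 / (r − 0.0101) = $3,444,805.19.

$3,444,805.19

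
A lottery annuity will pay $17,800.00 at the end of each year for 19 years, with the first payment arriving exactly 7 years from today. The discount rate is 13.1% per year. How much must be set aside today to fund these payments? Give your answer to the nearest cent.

$58,659.05

Ordinary annuity of 19 payments, first payment at period 7.
Periodic rate r = 0.131 per year.
The ordinary-annuity PV formula values the stream one period before the first payment (period 6); discount that back 6 periods:
PV₀ = 17,800 × [1 − (1+r)^−19] / r × (1+r)^−6 = $58,659.05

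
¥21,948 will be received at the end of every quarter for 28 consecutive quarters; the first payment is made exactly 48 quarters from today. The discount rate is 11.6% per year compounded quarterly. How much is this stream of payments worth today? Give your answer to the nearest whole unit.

Ordinary annuity of 28 payments, first payment at period 48.
Periodic rate r = 0.116/4 per quarter; n is counted in quarters.
The ordinary-annuity PV formula values the stream one period before the first payment (period 47); discount that back 47 periods:
PV₀ = 21,948 × [1 − (1+r)^−28] / r × (1+r)^−47 = ¥108,774

¥108,774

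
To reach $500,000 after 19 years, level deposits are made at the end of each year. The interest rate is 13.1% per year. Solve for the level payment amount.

Level ordinary annuity; solve FV = PMT × [((1+r)^n − 1)/r] for PMT.
Periodic rate r = 0.131 per year.
With n = 19: PMT = 500,000 / ([((1+r)^n − 1)/r]) = $6,990.20

$6,990.20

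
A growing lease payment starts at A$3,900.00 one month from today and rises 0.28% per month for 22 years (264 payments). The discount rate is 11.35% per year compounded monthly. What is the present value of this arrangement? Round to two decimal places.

Periodic rate r = 0.1135/12 per month; n is counted in months.
Growing ordinary annuity: PV = PMT₁ × [1 − ((1+g)/(1+r))^n] / (r − g) = 3,900 × [1 − ((1+0.0028)/(1+r))^264] / (r − 0.0028) = A$483,651.38.

A$483,651.38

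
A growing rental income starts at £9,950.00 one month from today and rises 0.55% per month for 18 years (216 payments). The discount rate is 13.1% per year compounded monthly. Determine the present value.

£1,261,347.82

Periodic rate r = 0.131/12 per month; n is counted in months.
Growing ordinary annuity: PV = PMT₁ × [1 − ((1+g)/(1+r))^n] / (r − g) = 9,950 × [1 − ((1+0.0055)/(1+r))^216] / (r − 0.0055) = £1,261,347.82.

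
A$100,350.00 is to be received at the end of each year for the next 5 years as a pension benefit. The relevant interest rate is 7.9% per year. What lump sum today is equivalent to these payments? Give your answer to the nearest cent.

This is an ordinary annuity: 5 payments of A$100,350.00 at the end of each year.
Periodic rate r = 0.079 per year.
PV = PMT × [(1 − (1+r)^−n)/r] = 100,350 × [1 − (1+r)^−5] / r = A$401,726.69

A$401,726.69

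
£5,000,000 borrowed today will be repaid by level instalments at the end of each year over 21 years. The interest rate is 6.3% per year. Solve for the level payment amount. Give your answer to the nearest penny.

Level ordinary annuity; solve PV = PMT × [(1 − (1+r)^−n)/r] for PMT.
Periodic rate r = 0.063 per year.
With n = 21: PMT = 5,000,000 / ([(1 − (1+r)^−n)/r]) = £435,808.37

£435,808.37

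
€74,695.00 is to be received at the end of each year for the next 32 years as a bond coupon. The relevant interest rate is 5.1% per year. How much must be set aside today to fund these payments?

This is an ordinary annuity: 32 payments of €74,695.00 at the end of each year.
Periodic rate r = 0.051 per year.
PV = PMT × [(1 − (1+r)^−n)/r] = 74,695 × [1 − (1+r)^−32] / r = €1,166,458.10

€1,166,458.10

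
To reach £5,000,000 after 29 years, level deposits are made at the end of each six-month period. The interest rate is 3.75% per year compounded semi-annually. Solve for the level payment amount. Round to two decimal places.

Level ordinary annuity; solve FV = PMT × [((1+r)^n − 1)/r] for PMT.
Periodic rate r = 0.0375/2 per half-year; n is counted in half-years.
With n = 58: PMT = 5,000,000 / ([((1+r)^n − 1)/r]) = £48,396.53

£48,396.53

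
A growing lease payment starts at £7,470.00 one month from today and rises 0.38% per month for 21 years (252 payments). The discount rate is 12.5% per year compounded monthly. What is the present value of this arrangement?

£913,368.00

Periodic rate r = 0.125/12 per month; n is counted in months.
Growing ordinary annuity: PV = PMT₁ × [1 − ((1+g)/(1+r))^n] / (r − g) = 7,470 × [1 − ((1+0.0038)/(1+r))^252] / (r − 0.0038) = £913,368.00.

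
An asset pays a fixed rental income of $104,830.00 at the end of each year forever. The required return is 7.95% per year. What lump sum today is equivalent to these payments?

Periodic rate r = 0.0795 per year.
Level perpetuity: PV = PMT / r = 104,830 / (0.0795) = $1,318,616.35.

$1,318,616.35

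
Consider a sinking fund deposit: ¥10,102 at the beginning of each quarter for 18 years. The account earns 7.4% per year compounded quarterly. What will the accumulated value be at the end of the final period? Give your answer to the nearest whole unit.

This is an annuity due: 72 deposits of ¥10,102 at the beginning of each quarter.
Periodic rate r = 0.074/4 per quarter; n is counted in quarters.
FV = PMT × [((1+r)^n − 1)/r] × (1+r) = 10,102 × [(1+r)^72 − 1] / r × (1+r) = ¥1,525,414

¥1,525,414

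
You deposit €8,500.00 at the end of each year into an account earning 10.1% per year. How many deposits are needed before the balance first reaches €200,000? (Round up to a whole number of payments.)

13 payments

Periodic rate r = 0.101 per year.
Ordinary annuity FV: 200,000 = 8,500 × [((1+r)^n − 1)/r].
(1+r)^n = 1 + 200,000 × r / 8,500, so n = ln(1 + 200,000·r/8,500) / ln(1+r) = 12.65.
Round up to a whole number of payments: n = 13.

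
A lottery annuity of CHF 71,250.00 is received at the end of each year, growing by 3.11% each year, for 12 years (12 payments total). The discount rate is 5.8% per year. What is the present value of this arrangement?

CHF 704,171.70

Periodic rate r = 0.058 per year.
Growing ordinary annuity: PV = PMT₁ × [1 − ((1+g)/(1+r))^n] / (r − g) = 71,250 × [1 − ((1+0.0311)/(1+r))^12] / (r − 0.0311) = CHF 704,171.70.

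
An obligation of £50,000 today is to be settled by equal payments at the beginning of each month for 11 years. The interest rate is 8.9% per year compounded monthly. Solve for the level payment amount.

Level annuity due; solve PV = PMT × [(1 − (1+r)^−n)/r] × (1+r) for PMT.
Periodic rate r = 0.089/12 per month; n is counted in months.
With n = 132: PMT = 50,000 / ([(1 − (1+r)^−n)/r] × (1+r)) = £590.90

£590.90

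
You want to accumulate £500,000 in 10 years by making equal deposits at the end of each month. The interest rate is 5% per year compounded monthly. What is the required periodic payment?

£3,219.94

Level ordinary annuity; solve FV = PMT × [((1+r)^n − 1)/r] for PMT.
Periodic rate r = 0.05/12 per month; n is counted in months.
With n = 120: PMT = 500,000 / ([((1+r)^n − 1)/r]) = £3,219.94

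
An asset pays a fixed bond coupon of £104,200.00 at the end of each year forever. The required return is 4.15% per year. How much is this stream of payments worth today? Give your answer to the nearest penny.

Periodic rate r = 0.0415 per year.
Level perpetuity: PV = PMT / r = 104,200 / (0.0415) = £2,510,843.37.

£2,510,843.37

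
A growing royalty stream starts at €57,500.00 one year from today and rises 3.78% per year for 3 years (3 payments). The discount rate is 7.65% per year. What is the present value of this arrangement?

Periodic rate r = 0.0765 per year.
Growing ordinary annuity: PV = PMT₁ × [1 − ((1+g)/(1+r))^n] / (r − g) = 57,500 × [1 − ((1+0.0378)/(1+r))^3] / (r − 0.0378) = €154,549.90.

€154,549.90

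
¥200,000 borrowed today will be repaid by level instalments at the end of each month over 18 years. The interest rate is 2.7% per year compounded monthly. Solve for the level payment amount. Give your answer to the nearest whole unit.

Level ordinary annuity; solve PV = PMT × [(1 − (1+r)^−n)/r] for PMT.
Periodic rate r = 0.027/12 per month; n is counted in months.
With n = 216: PMT = 200,000 / ([(1 − (1+r)^−n)/r]) = ¥1,170

¥1,170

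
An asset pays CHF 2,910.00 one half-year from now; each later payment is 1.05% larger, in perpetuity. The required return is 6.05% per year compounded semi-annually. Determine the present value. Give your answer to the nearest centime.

CHF 147,341.77

Periodic rate r = 0.0605/2 per half-year.
Growing perpetuity (Gordon): PV = PMT₁ / (r − g) = 2,910 / (r − 0.0105) = CHF 147,341.77.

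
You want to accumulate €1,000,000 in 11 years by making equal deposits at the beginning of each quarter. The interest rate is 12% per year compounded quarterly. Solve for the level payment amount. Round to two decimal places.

€10,902.76

Level annuity due; solve FV = PMT × [((1+r)^n − 1)/r] × (1+r) for PMT.
Periodic rate r = 0.12/4 per quarter; n is counted in quarters.
With n = 44: PMT = 1,000,000 / ([((1+r)^n − 1)/r] × (1+r)) = €10,902.76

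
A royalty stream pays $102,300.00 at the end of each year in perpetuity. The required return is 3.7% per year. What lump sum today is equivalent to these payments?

$2,764,864.86

Periodic rate r = 0.037 per year.
Level perpetuity: PV = PMT / r = 102,300 / (0.037) = $2,764,864.86.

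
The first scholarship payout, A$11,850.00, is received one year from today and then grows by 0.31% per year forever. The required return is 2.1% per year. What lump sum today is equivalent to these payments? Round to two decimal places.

A$662,011.17

Periodic rate r = 0.021 per year.
Growing perpetuity (Gordon): PV = PMT₁ / (r − g) = 11,850 / (r − 0.0031) = A$662,011.17.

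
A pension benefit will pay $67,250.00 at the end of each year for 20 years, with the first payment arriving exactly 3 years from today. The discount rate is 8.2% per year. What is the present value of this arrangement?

$555,688.72

Ordinary annuity of 20 payments, first payment at period 3.
Periodic rate r = 0.082 per year.
The ordinary-annuity PV formula values the stream one period before the first payment (period 2); discount that back 2 periods:
PV₀ = 67,250 × [1 − (1+r)^−20] / r × (1+r)^−2 = $555,688.72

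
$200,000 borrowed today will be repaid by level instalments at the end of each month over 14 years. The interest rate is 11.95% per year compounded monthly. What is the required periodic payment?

$2,456.55

Level ordinary annuity; solve PV = PMT × [(1 − (1+r)^−n)/r] for PMT.
Periodic rate r = 0.1195/12 per month; n is counted in months.
With n = 168: PMT = 200,000 / ([(1 − (1+r)^−n)/r]) = $2,456.55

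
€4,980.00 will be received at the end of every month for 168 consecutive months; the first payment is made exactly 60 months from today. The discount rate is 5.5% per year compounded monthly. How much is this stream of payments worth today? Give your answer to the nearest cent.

€444,815.20

Ordinary annuity of 168 payments, first payment at period 60.
Periodic rate r = 0.055/12 per month; n is counted in months.
The ordinary-annuity PV formula values the stream one period before the first payment (period 59); discount that back 59 periods:
PV₀ = 4,980 × [1 − (1+r)^−168] / r × (1+r)^−59 = €444,815.20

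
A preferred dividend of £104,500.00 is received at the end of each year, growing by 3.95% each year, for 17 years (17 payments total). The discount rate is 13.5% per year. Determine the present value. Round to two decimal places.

£848,657.07

Periodic rate r = 0.135 per year.
Growing ordinary annuity: PV = PMT₁ × [1 − ((1+g)/(1+r))^n] / (r − g) = 104,500 × [1 − ((1+0.0395)/(1+r))^17] / (r − 0.0395) = £848,657.07.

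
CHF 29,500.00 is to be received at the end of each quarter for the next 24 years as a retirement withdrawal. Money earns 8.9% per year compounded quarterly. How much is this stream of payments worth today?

CHF 1,165,515.00

This is an ordinary annuity: 96 payments of CHF 29,500.00 at the end of each quarter.
Periodic rate r = 0.089/4 per quarter; n is counted in quarters.
PV = PMT × [(1 − (1+r)^−n)/r] = 29,500 × [1 − (1+r)^−96] / r = CHF 1,165,515.00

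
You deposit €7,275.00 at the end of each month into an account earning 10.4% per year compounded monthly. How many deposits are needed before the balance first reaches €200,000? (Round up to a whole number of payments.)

25 payments

Periodic rate r = 0.104/12 per month; n is counted in months.
Ordinary annuity FV: 200,000 = 7,275 × [((1+r)^n − 1)/r].
(1+r)^n = 1 + 200,000 × r / 7,275, so n = ln(1 + 200,000·r/7,275) / ln(1+r) = 24.77.
Round up to a whole number of payments: n = 25.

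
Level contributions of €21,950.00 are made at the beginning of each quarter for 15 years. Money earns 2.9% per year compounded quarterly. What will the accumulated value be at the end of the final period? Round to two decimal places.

€1,654,496.77

This is an annuity due: 60 deposits of €21,950.00 at the beginning of each quarter.
Periodic rate r = 0.029/4 per quarter; n is counted in quarters.
FV = PMT × [((1+r)^n − 1)/r] × (1+r) = 21,950 × [(1+r)^60 − 1] / r × (1+r) = €1,654,496.77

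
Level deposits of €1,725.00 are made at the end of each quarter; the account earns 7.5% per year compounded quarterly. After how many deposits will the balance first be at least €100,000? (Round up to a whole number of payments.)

40 payments

Periodic rate r = 0.075/4 per quarter; n is counted in quarters.
Ordinary annuity FV: 100,000 = 1,725 × [((1+r)^n − 1)/r].
(1+r)^n = 1 + 100,000 × r / 1,725, so n = ln(1 + 100,000·r/1,725) / ln(1+r) = 39.60.
Round up to a whole number of payments: n = 40.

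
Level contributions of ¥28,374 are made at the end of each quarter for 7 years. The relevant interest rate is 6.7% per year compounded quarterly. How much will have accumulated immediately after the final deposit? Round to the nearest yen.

¥1,003,166

This is an ordinary annuity: 28 deposits of ¥28,374 at the end of each quarter.
Periodic rate r = 0.067/4 per quarter; n is counted in quarters.
FV = PMT × [((1+r)^n − 1)/r] = 28,374 × [(1+r)^28 − 1] / r = ¥1,003,166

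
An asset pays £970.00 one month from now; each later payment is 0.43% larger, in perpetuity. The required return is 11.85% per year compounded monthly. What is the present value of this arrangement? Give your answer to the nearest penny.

£173,991.03

Periodic rate r = 0.1185/12 per month.
Growing perpetuity (Gordon): PV = PMT₁ / (r − g) = 970 / (r − 0.0043) = £173,991.03.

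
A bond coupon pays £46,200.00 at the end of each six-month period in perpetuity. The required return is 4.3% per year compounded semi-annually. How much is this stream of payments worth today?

Periodic rate r = 0.043/2 per half-year.
Level perpetuity: PV = PMT / r = 46,200 / (0.043/2) = £2,148,837.21.

£2,148,837.21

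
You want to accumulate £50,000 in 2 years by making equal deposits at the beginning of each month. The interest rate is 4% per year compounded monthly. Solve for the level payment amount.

£1,997.92

Level annuity due; solve FV = PMT × [((1+r)^n − 1)/r] × (1+r) for PMT.
Periodic rate r = 0.04/12 per month; n is counted in months.
With n = 24: PMT = 50,000 / ([((1+r)^n − 1)/r] × (1+r)) = £1,997.92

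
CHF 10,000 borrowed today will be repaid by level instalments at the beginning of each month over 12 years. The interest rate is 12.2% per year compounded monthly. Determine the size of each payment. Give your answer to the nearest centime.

Level annuity due; solve PV = PMT × [(1 − (1+r)^−n)/r] × (1+r) for PMT.
Periodic rate r = 0.122/12 per month; n is counted in months.
With n = 144: PMT = 10,000 / ([(1 − (1+r)^−n)/r] × (1+r)) = CHF 131.22

CHF 131.22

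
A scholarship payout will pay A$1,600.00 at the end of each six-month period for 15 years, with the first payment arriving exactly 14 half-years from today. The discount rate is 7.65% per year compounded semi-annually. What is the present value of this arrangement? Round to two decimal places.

Ordinary annuity of 30 payments, first payment at period 14.
Periodic rate r = 0.0765/2 per half-year; n is counted in half-years.
The ordinary-annuity PV formula values the stream one period before the first payment (period 13); discount that back 13 periods:
PV₀ = 1,600 × [1 − (1+r)^−30] / r × (1+r)^−13 = A$17,350.81

A$17,350.81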